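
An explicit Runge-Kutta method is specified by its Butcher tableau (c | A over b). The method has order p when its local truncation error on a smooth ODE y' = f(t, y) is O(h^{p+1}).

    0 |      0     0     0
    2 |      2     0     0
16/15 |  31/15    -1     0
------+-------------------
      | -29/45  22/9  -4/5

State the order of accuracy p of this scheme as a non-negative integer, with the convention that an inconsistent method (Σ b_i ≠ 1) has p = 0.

b = (-29/45, 22/9, -4/5)
c = (0, 2, 16/15)
Ac = (0, 0, -2)
Σ b_i: (-29/45)·1 + 22/9·1 + (-4/5)·1 = 1 ✓
b·c: 22/9·2 + (-4/5)·16/15 = 908/225 ≠ 1/2 ⇒ order 1.

1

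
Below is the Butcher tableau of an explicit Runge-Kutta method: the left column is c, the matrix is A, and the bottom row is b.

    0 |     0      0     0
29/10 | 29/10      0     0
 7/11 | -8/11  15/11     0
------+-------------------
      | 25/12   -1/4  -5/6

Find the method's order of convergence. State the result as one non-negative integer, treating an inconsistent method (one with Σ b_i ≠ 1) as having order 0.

1

b = (25/12, -1/4, -5/6)
c = (0, 29/10, 7/11)
Ac = (0, 0, 87/22)
Σ b_i: 25/12·1 + (-1/4)·1 + (-5/6)·1 = 1 ✓
b·c: (-1/4)·29/10 + (-5/6)·7/11 = -1657/1320 ≠ 1/2 ⇒ order 1.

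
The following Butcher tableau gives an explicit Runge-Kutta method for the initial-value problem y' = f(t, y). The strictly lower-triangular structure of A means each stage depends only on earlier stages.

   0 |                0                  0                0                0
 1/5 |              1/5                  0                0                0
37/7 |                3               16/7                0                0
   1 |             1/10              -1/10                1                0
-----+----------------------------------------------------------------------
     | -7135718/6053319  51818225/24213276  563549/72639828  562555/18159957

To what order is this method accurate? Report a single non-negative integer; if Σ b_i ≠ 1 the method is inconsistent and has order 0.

b = (-7135718/6053319, 51818225/24213276, 563549/72639828, 562555/18159957)
c = (0, 1/5, 37/7, 1)
Ac = (0, 0, 16/35, 1843/350)
Σ b_i: (-7135718/6053319)·1 + 51818225/24213276·1 + 563549/72639828·1 + 562555/18159957·1 = 1 ✓
b·c: 51818225/24213276·1/5 + 563549/72639828·37/7 + 562555/18159957·1 = 1/2 ✓
b·c²: 51818225/24213276·1/25 + 563549/72639828·1369/49 + 562555/18159957·1 = 1/3 ✓
b·Ac: 563549/72639828·16/35 + 562555/18159957·1843/350 = 1/6 ✓
b·c³: 51818225/24213276·1/125 + 563549/72639828·50653/343 + 562555/18159957·1 = 72263947/60533190 ≠ 1/4 ⇒ order 3.
b·(c∘Ac): 563549/72639828·592/245 + 562555/18159957·1843/350 = 2201789/12106638 ≠ 1/8
b·Ac²: 563549/72639828·16/175 + 562555/18159957·342201/12250 = 1100941013/1271196990 ≠ 1/12
b·A²c: 562555/18159957·16/35 = 257168/18159957 ≠ 1/24

3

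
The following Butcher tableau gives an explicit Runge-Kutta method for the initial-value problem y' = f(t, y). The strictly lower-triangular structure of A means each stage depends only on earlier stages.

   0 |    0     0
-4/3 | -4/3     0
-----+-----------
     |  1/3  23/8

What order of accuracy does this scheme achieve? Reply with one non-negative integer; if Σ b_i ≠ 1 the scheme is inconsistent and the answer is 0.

0

b = (1/3, 23/8)
c = (0, -4/3)
Σ b_i: 1/3·1 + 23/8·1 = 77/24 ≠ 1 ⇒ order 0.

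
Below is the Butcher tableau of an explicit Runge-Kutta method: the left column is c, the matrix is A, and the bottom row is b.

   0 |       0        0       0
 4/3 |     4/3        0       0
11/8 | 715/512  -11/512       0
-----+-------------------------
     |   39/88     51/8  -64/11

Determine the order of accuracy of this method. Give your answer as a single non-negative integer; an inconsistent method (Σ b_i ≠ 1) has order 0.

b = (39/88, 51/8, -64/11)
c = (0, 4/3, 11/8)
Ac = (0, 0, -11/384)
Σ b_i: 39/88·1 + 51/8·1 + (-64/11)·1 = 1 ✓
b·c: 51/8·4/3 + (-64/11)·11/8 = 1/2 ✓
b·c²: 51/8·16/9 + (-64/11)·121/64 = 1/3 ✓
b·Ac: (-64/11)·(-11/384) = 1/6 ✓; 3 stages ⇒ order 3.

3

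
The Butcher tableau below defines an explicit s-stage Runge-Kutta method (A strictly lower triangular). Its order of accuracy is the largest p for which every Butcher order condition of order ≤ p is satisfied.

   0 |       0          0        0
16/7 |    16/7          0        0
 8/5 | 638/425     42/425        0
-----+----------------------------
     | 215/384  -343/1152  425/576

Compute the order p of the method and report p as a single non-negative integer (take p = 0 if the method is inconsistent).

b = (215/384, -343/1152, 425/576)
c = (0, 16/7, 8/5)
Ac = (0, 0, 96/425)
Σ b_i: 215/384·1 + (-343/1152)·1 + 425/576·1 = 1 ✓
b·c: (-343/1152)·16/7 + 425/576·8/5 = 1/2 ✓
b·c²: (-343/1152)·256/49 + 425/576·64/25 = 1/3 ✓
b·Ac: 425/576·96/425 = 1/6 ✓; 3 stages ⇒ order 3.

3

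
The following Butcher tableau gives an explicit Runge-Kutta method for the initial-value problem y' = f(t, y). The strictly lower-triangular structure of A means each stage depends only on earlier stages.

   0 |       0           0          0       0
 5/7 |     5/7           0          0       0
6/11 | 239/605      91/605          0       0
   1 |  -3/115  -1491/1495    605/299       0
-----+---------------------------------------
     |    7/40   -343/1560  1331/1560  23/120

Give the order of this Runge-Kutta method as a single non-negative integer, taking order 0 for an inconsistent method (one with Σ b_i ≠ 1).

b = (7/40, -343/1560, 1331/1560, 23/120)
c = (0, 5/7, 6/11, 1)
Ac = (0, 0, 13/121, 9/23)
Σ b_i: 7/40·1 + (-343/1560)·1 + 1331/1560·1 + 23/120·1 = 1 ✓
b·c: (-343/1560)·5/7 + 1331/1560·6/11 + 23/120·1 = 1/2 ✓
b·c²: (-343/1560)·25/49 + 1331/1560·36/121 + 23/120·1 = 1/3 ✓
b·Ac: 1331/1560·13/121 + 23/120·9/23 = 1/6 ✓
b·c³: (-343/1560)·125/343 + 1331/1560·216/1331 + 23/120·1 = 1/4 ✓
b·(c∘Ac): 1331/1560·78/1331 + 23/120·9/23 = 1/8 ✓
b·Ac²: 1331/1560·65/847 + 23/120·15/161 = 1/12 ✓
b·A²c: 23/120·5/23 = 1/24 ✓; 4 stages ⇒ order 4.

4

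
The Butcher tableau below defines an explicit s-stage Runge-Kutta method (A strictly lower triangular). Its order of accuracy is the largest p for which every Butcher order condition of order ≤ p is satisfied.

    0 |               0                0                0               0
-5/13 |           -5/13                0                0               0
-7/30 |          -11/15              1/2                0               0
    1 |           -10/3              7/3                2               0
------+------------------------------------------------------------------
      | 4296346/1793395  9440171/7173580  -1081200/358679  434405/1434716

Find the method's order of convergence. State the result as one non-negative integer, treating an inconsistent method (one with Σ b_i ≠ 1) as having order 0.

b = (4296346/1793395, 9440171/7173580, -1081200/358679, 434405/1434716)
c = (0, -5/13, -7/30, 1)
Ac = (0, 0, -5/26, -266/195)
Σ b_i: 4296346/1793395·1 + 9440171/7173580·1 + (-1081200/358679)·1 + 434405/1434716·1 = 1 ✓
b·c: 9440171/7173580·(-5/13) + (-1081200/358679)·(-7/30) + 434405/1434716·1 = 1/2 ✓
b·c²: 9440171/7173580·25/169 + (-1081200/358679)·49/900 + 434405/1434716·1 = 1/3 ✓
b·Ac: (-1081200/358679)·(-5/26) + 434405/1434716·(-266/195) = 1/6 ✓
b·c³: 9440171/7173580·(-125/2197) + (-1081200/358679)·(-343/27000) + 434405/1434716·1 = 111713011/419654430 ≠ 1/4 ⇒ order 3.
b·(c∘Ac): (-1081200/358679)·7/156 + 434405/1434716·(-266/195) = -15339373/27976962 ≠ 1/8
b·Ac²: (-1081200/358679)·25/338 + 434405/1434716·34531/76050 = -143485553/1678617720 ≠ 1/12
b·A²c: 434405/1434716·(-5/13) = -2172025/18651308 ≠ 1/24

3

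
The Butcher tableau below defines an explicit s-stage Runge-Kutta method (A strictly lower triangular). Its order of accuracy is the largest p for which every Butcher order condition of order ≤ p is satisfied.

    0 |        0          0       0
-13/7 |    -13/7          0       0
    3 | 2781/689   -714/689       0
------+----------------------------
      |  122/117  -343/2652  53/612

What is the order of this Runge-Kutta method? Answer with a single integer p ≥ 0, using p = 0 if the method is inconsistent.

3

b = (122/117, -343/2652, 53/612)
c = (0, -13/7, 3)
Ac = (0, 0, 102/53)
Σ b_i: 122/117·1 + (-343/2652)·1 + 53/612·1 = 1 ✓
b·c: (-343/2652)·(-13/7) + 53/612·3 = 1/2 ✓
b·c²: (-343/2652)·169/49 + 53/612·9 = 1/3 ✓
b·Ac: 53/612·102/53 = 1/6 ✓; 3 stages ⇒ order 3.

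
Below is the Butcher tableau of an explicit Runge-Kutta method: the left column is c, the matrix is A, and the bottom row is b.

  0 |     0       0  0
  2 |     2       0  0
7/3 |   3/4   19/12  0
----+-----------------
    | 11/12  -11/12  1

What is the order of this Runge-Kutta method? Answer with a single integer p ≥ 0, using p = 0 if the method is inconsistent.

2

b = (11/12, -11/12, 1)
c = (0, 2, 7/3)
Ac = (0, 0, 19/6)
Σ b_i: 11/12·1 + (-11/12)·1 + 1·1 = 1 ✓
b·c: (-11/12)·2 + 1·7/3 = 1/2 ✓
b·c²: (-11/12)·4 + 1·49/9 = 16/9 ≠ 1/3 ⇒ order 2.
b·Ac: 1·19/6 = 19/6 ≠ 1/6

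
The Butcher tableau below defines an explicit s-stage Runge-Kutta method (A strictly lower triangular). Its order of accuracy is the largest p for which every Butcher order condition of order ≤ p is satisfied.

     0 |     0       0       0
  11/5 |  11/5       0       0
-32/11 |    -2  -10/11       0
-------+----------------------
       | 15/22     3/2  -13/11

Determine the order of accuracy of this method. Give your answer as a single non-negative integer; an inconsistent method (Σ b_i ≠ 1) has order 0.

1

b = (15/22, 3/2, -13/11)
c = (0, 11/5, -32/11)
Ac = (0, 0, -2)
Σ b_i: 15/22·1 + 3/2·1 + (-13/11)·1 = 1 ✓
b·c: 3/2·11/5 + (-13/11)·(-32/11) = 8153/1210 ≠ 1/2 ⇒ order 1.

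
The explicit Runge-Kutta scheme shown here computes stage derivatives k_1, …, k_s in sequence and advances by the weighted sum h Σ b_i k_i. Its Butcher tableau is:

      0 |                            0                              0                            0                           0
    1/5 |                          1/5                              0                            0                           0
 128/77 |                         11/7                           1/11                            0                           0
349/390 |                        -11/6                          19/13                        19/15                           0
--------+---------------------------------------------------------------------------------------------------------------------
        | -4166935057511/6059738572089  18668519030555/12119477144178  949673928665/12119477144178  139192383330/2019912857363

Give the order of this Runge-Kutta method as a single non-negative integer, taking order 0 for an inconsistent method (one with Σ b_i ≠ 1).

b = (-4166935057511/6059738572089, 18668519030555/12119477144178, 949673928665/12119477144178, 139192383330/2019912857363)
c = (0, 1/5, 128/77, 349/390)
Ac = (0, 0, 1/55, 7201/3003)
Σ b_i: (-4166935057511/6059738572089)·1 + 18668519030555/12119477144178·1 + 949673928665/12119477144178·1 + 139192383330/2019912857363·1 = 1 ✓
b·c: 18668519030555/12119477144178·1/5 + 949673928665/12119477144178·128/77 + 139192383330/2019912857363·349/390 = 1/2 ✓
b·c²: 18668519030555/12119477144178·1/25 + 949673928665/12119477144178·16384/5929 + 139192383330/2019912857363·121801/152100 = 1/3 ✓
b·Ac: 949673928665/12119477144178·1/55 + 139192383330/2019912857363·7201/3003 = 1/6 ✓
b·c³: 18668519030555/12119477144178·1/125 + 949673928665/12119477144178·2097152/456533 + 139192383330/2019912857363·42508549/59319000 = 36538612566797293/86654261580872700 ≠ 1/4 ⇒ order 3.
b·(c∘Ac): 949673928665/12119477144178·128/4235 + 139192383330/2019912857363·2513149/1171170 = 910407361399/6059738572089 ≠ 1/8
b·Ac²: 949673928665/12119477144178·1/275 + 139192383330/2019912857363·20572193/5780775 = 1145582320321207/4665998700508530 ≠ 1/12
b·A²c: 139192383330/2019912857363·19/825 = 16028213838/10099564286815 ≠ 1/24

3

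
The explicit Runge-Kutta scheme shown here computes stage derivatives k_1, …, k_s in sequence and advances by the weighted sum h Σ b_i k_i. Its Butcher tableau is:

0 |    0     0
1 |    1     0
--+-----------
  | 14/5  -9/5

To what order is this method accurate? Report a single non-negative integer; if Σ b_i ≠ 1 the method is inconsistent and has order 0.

b = (14/5, -9/5)
c = (0, 1)
Σ b_i: 14/5·1 + (-9/5)·1 = 1 ✓
b·c: (-9/5)·1 = -9/5 ≠ 1/2 ⇒ order 1.

1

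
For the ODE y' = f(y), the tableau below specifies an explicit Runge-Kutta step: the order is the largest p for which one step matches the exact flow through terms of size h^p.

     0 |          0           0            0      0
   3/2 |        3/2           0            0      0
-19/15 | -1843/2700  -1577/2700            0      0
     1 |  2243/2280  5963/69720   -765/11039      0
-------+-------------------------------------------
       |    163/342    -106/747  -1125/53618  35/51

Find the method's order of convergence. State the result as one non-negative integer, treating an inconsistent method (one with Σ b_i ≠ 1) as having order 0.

b = (163/342, -106/747, -1125/53618, 35/51)
c = (0, 3/2, -19/15, 1)
Ac = (0, 0, -1577/1800, 121/560)
Σ b_i: 163/342·1 + (-106/747)·1 + (-1125/53618)·1 + 35/51·1 = 1 ✓
b·c: (-106/747)·3/2 + (-1125/53618)·(-19/15) + 35/51·1 = 1/2 ✓
b·c²: (-106/747)·9/4 + (-1125/53618)·361/225 + 35/51·1 = 1/3 ✓
b·Ac: (-1125/53618)·(-1577/1800) + 35/51·121/560 = 1/6 ✓
b·c³: (-106/747)·27/8 + (-1125/53618)·(-6859/3375) + 35/51·1 = 1/4 ✓
b·(c∘Ac): (-1125/53618)·29963/27000 + 35/51·121/560 = 1/8 ✓
b·Ac²: (-1125/53618)·(-1577/1200) + 35/51·13/160 = 1/12 ✓
b·A²c: 35/51·17/280 = 1/24 ✓; 4 stages ⇒ order 4.

4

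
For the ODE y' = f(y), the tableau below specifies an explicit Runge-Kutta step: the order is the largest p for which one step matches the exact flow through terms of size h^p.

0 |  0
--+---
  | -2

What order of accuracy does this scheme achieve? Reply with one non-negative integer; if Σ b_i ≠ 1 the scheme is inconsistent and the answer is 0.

0

b = (-2)
c = (0)
Σ b_i: (-2)·1 = -2 ≠ 1 ⇒ order 0.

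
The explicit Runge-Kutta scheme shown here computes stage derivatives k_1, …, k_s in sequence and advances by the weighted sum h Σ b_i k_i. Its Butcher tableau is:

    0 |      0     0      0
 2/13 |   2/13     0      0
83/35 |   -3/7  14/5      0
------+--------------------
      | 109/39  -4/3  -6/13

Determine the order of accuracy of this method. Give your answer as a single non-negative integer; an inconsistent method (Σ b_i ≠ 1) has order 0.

b = (109/39, -4/3, -6/13)
c = (0, 2/13, 83/35)
Ac = (0, 0, 28/65)
Σ b_i: 109/39·1 + (-4/3)·1 + (-6/13)·1 = 1 ✓
b·c: (-4/3)·2/13 + (-6/13)·83/35 = -1774/1365 ≠ 1/2 ⇒ order 1.

1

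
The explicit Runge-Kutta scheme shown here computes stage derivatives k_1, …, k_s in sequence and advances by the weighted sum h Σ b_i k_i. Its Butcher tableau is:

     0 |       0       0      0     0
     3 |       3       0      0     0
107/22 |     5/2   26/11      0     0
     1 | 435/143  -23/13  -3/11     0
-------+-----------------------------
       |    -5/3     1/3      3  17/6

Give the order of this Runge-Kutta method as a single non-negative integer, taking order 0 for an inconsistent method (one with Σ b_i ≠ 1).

0

b = (-5/3, 1/3, 3, 17/6)
c = (0, 3, 107/22, 1)
Ac = (0, 0, 78/11, -20871/3146)
Σ b_i: (-5/3)·1 + 1/3·1 + 3·1 + 17/6·1 = 9/2 ≠ 1 ⇒ order 0.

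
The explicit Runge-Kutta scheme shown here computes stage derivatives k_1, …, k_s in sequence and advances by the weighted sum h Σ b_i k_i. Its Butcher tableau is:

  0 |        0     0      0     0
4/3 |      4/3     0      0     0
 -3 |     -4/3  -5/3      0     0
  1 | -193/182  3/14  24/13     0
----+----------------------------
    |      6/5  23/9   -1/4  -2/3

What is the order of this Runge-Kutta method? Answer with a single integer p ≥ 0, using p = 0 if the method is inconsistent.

b = (6/5, 23/9, -1/4, -2/3)
c = (0, 4/3, -3, 1)
Ac = (0, 0, -20/9, -478/91)
Σ b_i: 6/5·1 + 23/9·1 + (-1/4)·1 + (-2/3)·1 = 511/180 ≠ 1 ⇒ order 0.

0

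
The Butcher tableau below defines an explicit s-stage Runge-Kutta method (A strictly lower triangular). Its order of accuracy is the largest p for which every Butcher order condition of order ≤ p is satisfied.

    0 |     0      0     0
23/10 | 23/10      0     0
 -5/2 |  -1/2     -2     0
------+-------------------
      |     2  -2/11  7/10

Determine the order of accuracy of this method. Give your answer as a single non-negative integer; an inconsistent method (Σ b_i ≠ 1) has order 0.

0

b = (2, -2/11, 7/10)
c = (0, 23/10, -5/2)
Ac = (0, 0, -23/5)
Σ b_i: 2·1 + (-2/11)·1 + 7/10·1 = 277/110 ≠ 1 ⇒ order 0.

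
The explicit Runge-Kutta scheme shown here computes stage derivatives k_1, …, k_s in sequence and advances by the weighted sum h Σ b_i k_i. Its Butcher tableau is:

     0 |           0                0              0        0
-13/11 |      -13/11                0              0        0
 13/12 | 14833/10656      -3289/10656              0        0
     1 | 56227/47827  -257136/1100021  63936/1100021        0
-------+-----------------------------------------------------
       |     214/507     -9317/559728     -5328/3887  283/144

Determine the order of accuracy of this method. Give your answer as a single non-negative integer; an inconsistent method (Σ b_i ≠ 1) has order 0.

b = (214/507, -9317/559728, -5328/3887, 283/144)
c = (0, -13/11, 13/12, 1)
Ac = (0, 0, 3887/10656, 96/283)
Σ b_i: 214/507·1 + (-9317/559728)·1 + (-5328/3887)·1 + 283/144·1 = 1 ✓
b·c: (-9317/559728)·(-13/11) + (-5328/3887)·13/12 + 283/144·1 = 1/2 ✓
b·c²: (-9317/559728)·169/121 + (-5328/3887)·169/144 + 283/144·1 = 1/3 ✓
b·Ac: (-5328/3887)·3887/10656 + 283/144·96/283 = 1/6 ✓
b·c³: (-9317/559728)·(-2197/1331) + (-5328/3887)·2197/1728 + 283/144·1 = 1/4 ✓
b·(c∘Ac): (-5328/3887)·50531/127872 + 283/144·96/283 = 1/8 ✓
b·Ac²: (-5328/3887)·(-50531/117216) + 283/144·(-804/3113) = 1/12 ✓
b·A²c: 283/144·6/283 = 1/24 ✓; 4 stages ⇒ order 4.

4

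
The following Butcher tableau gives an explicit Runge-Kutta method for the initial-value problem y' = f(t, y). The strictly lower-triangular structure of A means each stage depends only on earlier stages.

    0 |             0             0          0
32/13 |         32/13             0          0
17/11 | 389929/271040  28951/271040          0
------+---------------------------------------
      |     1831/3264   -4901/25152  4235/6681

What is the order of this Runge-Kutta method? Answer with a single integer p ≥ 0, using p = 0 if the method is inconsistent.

b = (1831/3264, -4901/25152, 4235/6681)
c = (0, 32/13, 17/11)
Ac = (0, 0, 2227/8470)
Σ b_i: 1831/3264·1 + (-4901/25152)·1 + 4235/6681·1 = 1 ✓
b·c: (-4901/25152)·32/13 + 4235/6681·17/11 = 1/2 ✓
b·c²: (-4901/25152)·1024/169 + 4235/6681·289/121 = 1/3 ✓
b·Ac: 4235/6681·2227/8470 = 1/6 ✓; 3 stages ⇒ order 3.

3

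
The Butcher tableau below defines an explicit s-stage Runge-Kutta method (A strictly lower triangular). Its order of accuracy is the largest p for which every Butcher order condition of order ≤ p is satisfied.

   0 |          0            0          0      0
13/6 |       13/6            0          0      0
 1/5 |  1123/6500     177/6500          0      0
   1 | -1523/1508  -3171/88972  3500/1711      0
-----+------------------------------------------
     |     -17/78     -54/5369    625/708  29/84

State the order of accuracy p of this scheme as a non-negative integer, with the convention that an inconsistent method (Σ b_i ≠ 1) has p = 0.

4

b = (-17/78, -54/5369, 625/708, 29/84)
c = (0, 13/6, 1/5, 1)
Ac = (0, 0, 59/1000, 77/232)
Σ b_i: (-17/78)·1 + (-54/5369)·1 + 625/708·1 + 29/84·1 = 1 ✓
b·c: (-54/5369)·13/6 + 625/708·1/5 + 29/84·1 = 1/2 ✓
b·c²: (-54/5369)·169/36 + 625/708·1/25 + 29/84·1 = 1/3 ✓
b·Ac: 625/708·59/1000 + 29/84·77/232 = 1/6 ✓
b·c³: (-54/5369)·2197/216 + 625/708·1/125 + 29/84·1 = 1/4 ✓
b·(c∘Ac): 625/708·59/5000 + 29/84·77/232 = 1/8 ✓
b·Ac²: 625/708·767/6000 + 29/84·(-119/1392) = 1/12 ✓
b·A²c: 29/84·7/58 = 1/24 ✓; 4 stages ⇒ order 4.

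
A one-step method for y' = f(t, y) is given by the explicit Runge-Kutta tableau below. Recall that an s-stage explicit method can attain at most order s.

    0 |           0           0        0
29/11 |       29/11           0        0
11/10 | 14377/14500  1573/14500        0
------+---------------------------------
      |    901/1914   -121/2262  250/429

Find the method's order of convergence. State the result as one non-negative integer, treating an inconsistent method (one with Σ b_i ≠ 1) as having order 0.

3

b = (901/1914, -121/2262, 250/429)
c = (0, 29/11, 11/10)
Ac = (0, 0, 143/500)
Σ b_i: 901/1914·1 + (-121/2262)·1 + 250/429·1 = 1 ✓
b·c: (-121/2262)·29/11 + 250/429·11/10 = 1/2 ✓
b·c²: (-121/2262)·841/121 + 250/429·121/100 = 1/3 ✓
b·Ac: 250/429·143/500 = 1/6 ✓; 3 stages ⇒ order 3.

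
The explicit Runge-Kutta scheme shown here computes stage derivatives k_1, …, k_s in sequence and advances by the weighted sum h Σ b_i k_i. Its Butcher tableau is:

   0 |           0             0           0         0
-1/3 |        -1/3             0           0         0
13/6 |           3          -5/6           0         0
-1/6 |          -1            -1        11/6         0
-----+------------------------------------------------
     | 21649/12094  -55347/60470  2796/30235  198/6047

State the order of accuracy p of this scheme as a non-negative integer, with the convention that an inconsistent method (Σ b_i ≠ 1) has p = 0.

3

b = (21649/12094, -55347/60470, 2796/30235, 198/6047)
c = (0, -1/3, 13/6, -1/6)
Ac = (0, 0, 5/18, 155/36)
Σ b_i: 21649/12094·1 + (-55347/60470)·1 + 2796/30235·1 + 198/6047·1 = 1 ✓
b·c: (-55347/60470)·(-1/3) + 2796/30235·13/6 + 198/6047·(-1/6) = 1/2 ✓
b·c²: (-55347/60470)·1/9 + 2796/30235·169/36 + 198/6047·1/36 = 1/3 ✓
b·Ac: 2796/30235·5/18 + 198/6047·155/36 = 1/6 ✓
b·c³: (-55347/60470)·(-1/27) + 2796/30235·2197/216 + 198/6047·(-1/216) = 212107/217692 ≠ 1/4 ⇒ order 3.
b·(c∘Ac): 2796/30235·65/108 + 198/6047·(-155/216) = 7001/217692 ≠ 1/8
b·Ac²: 2796/30235·(-5/54) + 198/6047·1835/216 = 58691/217692 ≠ 1/12
b·A²c: 198/6047·55/108 = 605/36282 ≠ 1/24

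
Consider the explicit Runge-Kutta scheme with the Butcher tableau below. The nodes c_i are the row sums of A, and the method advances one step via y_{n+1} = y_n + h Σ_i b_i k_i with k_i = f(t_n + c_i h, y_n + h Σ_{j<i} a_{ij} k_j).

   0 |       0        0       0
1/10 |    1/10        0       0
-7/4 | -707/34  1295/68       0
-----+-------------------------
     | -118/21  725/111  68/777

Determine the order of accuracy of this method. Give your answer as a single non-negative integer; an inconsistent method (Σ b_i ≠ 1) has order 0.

3

b = (-118/21, 725/111, 68/777)
c = (0, 1/10, -7/4)
Ac = (0, 0, 259/136)
Σ b_i: (-118/21)·1 + 725/111·1 + 68/777·1 = 1 ✓
b·c: 725/111·1/10 + 68/777·(-7/4) = 1/2 ✓
b·c²: 725/111·1/100 + 68/777·49/16 = 1/3 ✓
b·Ac: 68/777·259/136 = 1/6 ✓; 3 stages ⇒ order 3.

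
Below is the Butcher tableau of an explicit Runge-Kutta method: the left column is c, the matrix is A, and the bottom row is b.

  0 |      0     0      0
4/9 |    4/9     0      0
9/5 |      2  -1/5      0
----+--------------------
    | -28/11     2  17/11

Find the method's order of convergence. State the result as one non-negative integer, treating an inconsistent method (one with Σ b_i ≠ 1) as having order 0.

b = (-28/11, 2, 17/11)
c = (0, 4/9, 9/5)
Ac = (0, 0, -4/45)
Σ b_i: (-28/11)·1 + 2·1 + 17/11·1 = 1 ✓
b·c: 2·4/9 + 17/11·9/5 = 1817/495 ≠ 1/2 ⇒ order 1.

1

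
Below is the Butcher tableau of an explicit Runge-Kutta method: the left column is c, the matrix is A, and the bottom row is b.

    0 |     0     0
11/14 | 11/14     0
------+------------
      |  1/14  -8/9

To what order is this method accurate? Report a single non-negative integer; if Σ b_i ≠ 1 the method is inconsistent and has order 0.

b = (1/14, -8/9)
c = (0, 11/14)
Σ b_i: 1/14·1 + (-8/9)·1 = -103/126 ≠ 1 ⇒ order 0.

0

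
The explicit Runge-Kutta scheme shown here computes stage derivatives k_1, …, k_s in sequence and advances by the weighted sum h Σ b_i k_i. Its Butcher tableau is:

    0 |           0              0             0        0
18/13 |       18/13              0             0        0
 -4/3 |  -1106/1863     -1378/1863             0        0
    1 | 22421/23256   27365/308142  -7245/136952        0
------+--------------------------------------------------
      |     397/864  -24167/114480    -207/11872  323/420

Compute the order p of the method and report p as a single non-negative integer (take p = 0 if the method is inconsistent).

4

b = (397/864, -24167/114480, -207/11872, 323/420)
c = (0, 18/13, -4/3, 1)
Ac = (0, 0, -212/207, 125/646)
Σ b_i: 397/864·1 + (-24167/114480)·1 + (-207/11872)·1 + 323/420·1 = 1 ✓
b·c: (-24167/114480)·18/13 + (-207/11872)·(-4/3) + 323/420·1 = 1/2 ✓
b·c²: (-24167/114480)·324/169 + (-207/11872)·16/9 + 323/420·1 = 1/3 ✓
b·Ac: (-207/11872)·(-212/207) + 323/420·125/646 = 1/6 ✓
b·c³: (-24167/114480)·5832/2197 + (-207/11872)·(-64/27) + 323/420·1 = 1/4 ✓
b·(c∘Ac): (-207/11872)·848/621 + 323/420·125/646 = 1/8 ✓
b·Ac²: (-207/11872)·(-424/299) + 323/420·320/4199 = 1/12 ✓
b·A²c: 323/420·35/646 = 1/24 ✓; 4 stages ⇒ order 4.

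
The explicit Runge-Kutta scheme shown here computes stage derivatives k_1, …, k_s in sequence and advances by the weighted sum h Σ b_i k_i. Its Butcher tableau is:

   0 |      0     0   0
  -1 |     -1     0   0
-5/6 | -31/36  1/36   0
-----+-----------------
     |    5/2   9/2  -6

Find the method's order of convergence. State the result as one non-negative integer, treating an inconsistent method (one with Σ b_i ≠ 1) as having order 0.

b = (5/2, 9/2, -6)
c = (0, -1, -5/6)
Ac = (0, 0, -1/36)
Σ b_i: 5/2·1 + 9/2·1 + (-6)·1 = 1 ✓
b·c: 9/2·(-1) + (-6)·(-5/6) = 1/2 ✓
b·c²: 9/2·1 + (-6)·25/36 = 1/3 ✓
b·Ac: (-6)·(-1/36) = 1/6 ✓; 3 stages ⇒ order 3.

3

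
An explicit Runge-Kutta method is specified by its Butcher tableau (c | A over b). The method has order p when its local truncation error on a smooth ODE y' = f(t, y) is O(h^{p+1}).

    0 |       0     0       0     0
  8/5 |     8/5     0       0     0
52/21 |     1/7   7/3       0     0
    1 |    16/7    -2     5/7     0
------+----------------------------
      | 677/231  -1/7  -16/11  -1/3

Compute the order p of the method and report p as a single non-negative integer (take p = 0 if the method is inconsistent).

b = (677/231, -1/7, -16/11, -1/3)
c = (0, 8/5, 52/21, 1)
Ac = (0, 0, 56/15, -1052/735)
Σ b_i: 677/231·1 + (-1/7)·1 + (-16/11)·1 + (-1/3)·1 = 1 ✓
b·c: (-1/7)·8/5 + (-16/11)·52/21 + (-1/3)·1 = -229/55 ≠ 1/2 ⇒ order 1.

1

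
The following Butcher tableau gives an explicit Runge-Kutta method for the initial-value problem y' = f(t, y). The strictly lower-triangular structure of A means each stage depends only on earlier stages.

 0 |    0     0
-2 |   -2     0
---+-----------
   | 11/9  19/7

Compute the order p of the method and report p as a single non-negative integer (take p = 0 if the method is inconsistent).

0

b = (11/9, 19/7)
c = (0, -2)
Σ b_i: 11/9·1 + 19/7·1 = 248/63 ≠ 1 ⇒ order 0.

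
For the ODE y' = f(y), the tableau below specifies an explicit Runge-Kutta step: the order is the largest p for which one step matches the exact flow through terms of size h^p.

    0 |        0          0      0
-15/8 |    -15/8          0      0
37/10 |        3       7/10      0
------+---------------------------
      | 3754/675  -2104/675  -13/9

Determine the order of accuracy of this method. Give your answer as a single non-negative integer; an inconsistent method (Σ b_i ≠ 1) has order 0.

2

b = (3754/675, -2104/675, -13/9)
c = (0, -15/8, 37/10)
Ac = (0, 0, -21/16)
Σ b_i: 3754/675·1 + (-2104/675)·1 + (-13/9)·1 = 1 ✓
b·c: (-2104/675)·(-15/8) + (-13/9)·37/10 = 1/2 ✓
b·c²: (-2104/675)·225/64 + (-13/9)·1369/100 = -55319/1800 ≠ 1/3 ⇒ order 2.
b·Ac: (-13/9)·(-21/16) = 91/48 ≠ 1/6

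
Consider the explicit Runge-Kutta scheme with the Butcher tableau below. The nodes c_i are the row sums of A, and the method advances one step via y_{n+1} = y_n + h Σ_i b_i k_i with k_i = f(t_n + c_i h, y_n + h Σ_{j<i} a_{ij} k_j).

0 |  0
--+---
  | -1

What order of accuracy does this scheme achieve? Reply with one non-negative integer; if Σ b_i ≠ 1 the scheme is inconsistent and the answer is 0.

b = (-1)
c = (0)
Σ b_i: (-1)·1 = -1 ≠ 1 ⇒ order 0.

0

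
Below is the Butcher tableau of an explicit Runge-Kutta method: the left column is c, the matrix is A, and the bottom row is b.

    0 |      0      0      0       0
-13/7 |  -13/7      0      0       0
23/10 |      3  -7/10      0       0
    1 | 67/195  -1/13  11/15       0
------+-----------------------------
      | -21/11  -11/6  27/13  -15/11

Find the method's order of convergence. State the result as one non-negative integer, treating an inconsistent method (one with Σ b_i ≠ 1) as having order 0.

b = (-21/11, -11/6, 27/13, -15/11)
c = (0, -13/7, 23/10, 1)
Ac = (0, 0, 13/10, 1921/1050)
Σ b_i: (-21/11)·1 + (-11/6)·1 + 27/13·1 + (-15/11)·1 = -2599/858 ≠ 1 ⇒ order 0.

0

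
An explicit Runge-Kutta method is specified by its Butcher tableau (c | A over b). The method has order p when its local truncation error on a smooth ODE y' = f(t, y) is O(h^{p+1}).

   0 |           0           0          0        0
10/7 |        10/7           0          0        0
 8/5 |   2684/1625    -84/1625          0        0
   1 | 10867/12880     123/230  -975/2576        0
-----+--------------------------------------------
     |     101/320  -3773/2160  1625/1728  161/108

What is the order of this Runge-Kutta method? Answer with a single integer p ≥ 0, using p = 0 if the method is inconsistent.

b = (101/320, -3773/2160, 1625/1728, 161/108)
c = (0, 10/7, 8/5, 1)
Ac = (0, 0, -24/325, 51/322)
Σ b_i: 101/320·1 + (-3773/2160)·1 + 1625/1728·1 + 161/108·1 = 1 ✓
b·c: (-3773/2160)·10/7 + 1625/1728·8/5 + 161/108·1 = 1/2 ✓
b·c²: (-3773/2160)·100/49 + 1625/1728·64/25 + 161/108·1 = 1/3 ✓
b·Ac: 1625/1728·(-24/325) + 161/108·51/322 = 1/6 ✓
b·c³: (-3773/2160)·1000/343 + 1625/1728·512/125 + 161/108·1 = 1/4 ✓
b·(c∘Ac): 1625/1728·(-192/1625) + 161/108·51/322 = 1/8 ✓
b·Ac²: 1625/1728·(-48/455) + 161/108·6/49 = 1/12 ✓
b·A²c: 161/108·9/322 = 1/24 ✓; 4 stages ⇒ order 4.

4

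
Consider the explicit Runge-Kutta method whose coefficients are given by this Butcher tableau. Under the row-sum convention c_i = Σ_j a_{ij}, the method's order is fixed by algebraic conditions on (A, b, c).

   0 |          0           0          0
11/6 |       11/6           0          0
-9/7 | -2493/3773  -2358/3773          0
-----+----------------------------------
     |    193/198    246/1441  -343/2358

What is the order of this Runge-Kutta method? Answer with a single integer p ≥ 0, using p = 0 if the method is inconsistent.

b = (193/198, 246/1441, -343/2358)
c = (0, 11/6, -9/7)
Ac = (0, 0, -393/343)
Σ b_i: 193/198·1 + 246/1441·1 + (-343/2358)·1 = 1 ✓
b·c: 246/1441·11/6 + (-343/2358)·(-9/7) = 1/2 ✓
b·c²: 246/1441·121/36 + (-343/2358)·81/49 = 1/3 ✓
b·Ac: (-343/2358)·(-393/343) = 1/6 ✓; 3 stages ⇒ order 3.

3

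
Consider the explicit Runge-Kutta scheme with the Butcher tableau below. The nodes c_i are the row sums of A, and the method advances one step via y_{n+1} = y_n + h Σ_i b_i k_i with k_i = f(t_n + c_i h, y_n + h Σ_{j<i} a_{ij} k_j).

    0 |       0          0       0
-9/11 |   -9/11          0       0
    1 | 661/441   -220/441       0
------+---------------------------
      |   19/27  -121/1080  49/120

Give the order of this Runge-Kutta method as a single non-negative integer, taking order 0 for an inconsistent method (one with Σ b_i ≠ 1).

3

b = (19/27, -121/1080, 49/120)
c = (0, -9/11, 1)
Ac = (0, 0, 20/49)
Σ b_i: 19/27·1 + (-121/1080)·1 + 49/120·1 = 1 ✓
b·c: (-121/1080)·(-9/11) + 49/120·1 = 1/2 ✓
b·c²: (-121/1080)·81/121 + 49/120·1 = 1/3 ✓
b·Ac: 49/120·20/49 = 1/6 ✓; 3 stages ⇒ order 3.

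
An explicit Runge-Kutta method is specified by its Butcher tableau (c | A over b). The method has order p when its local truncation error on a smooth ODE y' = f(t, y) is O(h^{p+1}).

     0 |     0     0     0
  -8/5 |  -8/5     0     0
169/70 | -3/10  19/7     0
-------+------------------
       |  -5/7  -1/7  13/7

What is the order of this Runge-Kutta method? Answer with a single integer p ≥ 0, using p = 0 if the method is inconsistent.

b = (-5/7, -1/7, 13/7)
c = (0, -8/5, 169/70)
Ac = (0, 0, -152/35)
Σ b_i: (-5/7)·1 + (-1/7)·1 + 13/7·1 = 1 ✓
b·c: (-1/7)·(-8/5) + 13/7·169/70 = 2309/490 ≠ 1/2 ⇒ order 1.

1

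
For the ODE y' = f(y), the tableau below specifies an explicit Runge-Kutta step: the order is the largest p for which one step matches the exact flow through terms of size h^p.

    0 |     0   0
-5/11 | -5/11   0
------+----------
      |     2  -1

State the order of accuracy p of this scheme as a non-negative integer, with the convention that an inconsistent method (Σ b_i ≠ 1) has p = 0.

b = (2, -1)
c = (0, -5/11)
Σ b_i: 2·1 + (-1)·1 = 1 ✓
b·c: (-1)·(-5/11) = 5/11 ≠ 1/2 ⇒ order 1.

1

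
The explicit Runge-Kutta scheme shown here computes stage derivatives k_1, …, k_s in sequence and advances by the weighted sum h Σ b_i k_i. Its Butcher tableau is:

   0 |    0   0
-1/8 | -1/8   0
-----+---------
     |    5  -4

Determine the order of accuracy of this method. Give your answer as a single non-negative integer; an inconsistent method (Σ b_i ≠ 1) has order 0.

b = (5, -4)
c = (0, -1/8)
Σ b_i: 5·1 + (-4)·1 = 1 ✓
b·c: (-4)·(-1/8) = 1/2 ✓; 2 stages ⇒ order 2.

2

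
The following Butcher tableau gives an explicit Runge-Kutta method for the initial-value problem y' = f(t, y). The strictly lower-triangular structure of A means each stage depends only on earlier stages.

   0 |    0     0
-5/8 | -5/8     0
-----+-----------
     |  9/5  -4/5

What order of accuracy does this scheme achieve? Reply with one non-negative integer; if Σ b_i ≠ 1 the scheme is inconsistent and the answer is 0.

2

b = (9/5, -4/5)
c = (0, -5/8)
Σ b_i: 9/5·1 + (-4/5)·1 = 1 ✓
b·c: (-4/5)·(-5/8) = 1/2 ✓; 2 stages ⇒ order 2.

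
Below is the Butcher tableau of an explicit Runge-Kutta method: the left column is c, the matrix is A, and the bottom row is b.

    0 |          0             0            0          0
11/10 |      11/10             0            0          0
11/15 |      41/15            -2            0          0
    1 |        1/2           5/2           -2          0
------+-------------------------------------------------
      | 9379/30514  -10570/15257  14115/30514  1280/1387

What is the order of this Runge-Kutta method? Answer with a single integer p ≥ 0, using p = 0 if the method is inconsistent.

3

b = (9379/30514, -10570/15257, 14115/30514, 1280/1387)
c = (0, 11/10, 11/15, 1)
Ac = (0, 0, -11/5, 77/60)
Σ b_i: 9379/30514·1 + (-10570/15257)·1 + 14115/30514·1 + 1280/1387·1 = 1 ✓
b·c: (-10570/15257)·11/10 + 14115/30514·11/15 + 1280/1387·1 = 1/2 ✓
b·c²: (-10570/15257)·121/100 + 14115/30514·121/225 + 1280/1387·1 = 1/3 ✓
b·Ac: 14115/30514·(-11/5) + 1280/1387·77/60 = 1/6 ✓
b·c³: (-10570/15257)·1331/1000 + 14115/30514·1331/3375 + 1280/1387·1 = 228649/1248300 ≠ 1/4 ⇒ order 3.
b·(c∘Ac): 14115/30514·(-121/75) + 1280/1387·77/60 = 18227/41610 ≠ 1/8
b·Ac²: 14115/30514·(-121/50) + 1280/1387·3509/1800 = 33935/49932 ≠ 1/12
b·A²c: 1280/1387·22/5 = 5632/1387 ≠ 1/24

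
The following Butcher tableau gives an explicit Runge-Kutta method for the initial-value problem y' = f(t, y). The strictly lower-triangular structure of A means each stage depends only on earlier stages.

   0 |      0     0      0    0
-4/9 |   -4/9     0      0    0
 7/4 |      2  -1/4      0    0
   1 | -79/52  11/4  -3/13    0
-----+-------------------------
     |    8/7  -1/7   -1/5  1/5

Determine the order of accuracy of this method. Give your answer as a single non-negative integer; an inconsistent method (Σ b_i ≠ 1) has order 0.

1

b = (8/7, -1/7, -1/5, 1/5)
c = (0, -4/9, 7/4, 1)
Ac = (0, 0, 1/9, -761/468)
Σ b_i: 8/7·1 + (-1/7)·1 + (-1/5)·1 + 1/5·1 = 1 ✓
b·c: (-1/7)·(-4/9) + (-1/5)·7/4 + 1/5·1 = -109/1260 ≠ 1/2 ⇒ order 1.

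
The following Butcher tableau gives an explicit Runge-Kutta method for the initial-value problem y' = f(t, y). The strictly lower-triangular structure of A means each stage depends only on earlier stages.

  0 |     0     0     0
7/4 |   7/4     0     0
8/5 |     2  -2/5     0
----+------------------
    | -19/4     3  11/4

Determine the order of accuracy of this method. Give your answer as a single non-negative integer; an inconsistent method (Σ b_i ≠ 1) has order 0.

1

b = (-19/4, 3, 11/4)
c = (0, 7/4, 8/5)
Ac = (0, 0, -7/10)
Σ b_i: (-19/4)·1 + 3·1 + 11/4·1 = 1 ✓
b·c: 3·7/4 + 11/4·8/5 = 193/20 ≠ 1/2 ⇒ order 1.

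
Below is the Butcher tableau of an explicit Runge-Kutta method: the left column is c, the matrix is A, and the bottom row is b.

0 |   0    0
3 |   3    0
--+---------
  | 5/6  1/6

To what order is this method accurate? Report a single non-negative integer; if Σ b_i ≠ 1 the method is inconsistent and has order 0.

2

b = (5/6, 1/6)
c = (0, 3)
Σ b_i: 5/6·1 + 1/6·1 = 1 ✓
b·c: 1/6·3 = 1/2 ✓; 2 stages ⇒ order 2.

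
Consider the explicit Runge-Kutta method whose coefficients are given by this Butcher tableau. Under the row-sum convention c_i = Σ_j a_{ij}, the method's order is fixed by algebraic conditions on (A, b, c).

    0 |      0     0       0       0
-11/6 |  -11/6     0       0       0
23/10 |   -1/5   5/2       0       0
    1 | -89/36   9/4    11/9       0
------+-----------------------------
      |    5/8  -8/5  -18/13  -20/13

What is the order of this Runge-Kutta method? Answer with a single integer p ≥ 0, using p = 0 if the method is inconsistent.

0

b = (5/8, -8/5, -18/13, -20/13)
c = (0, -11/6, 23/10, 1)
Ac = (0, 0, -55/12, -473/360)
Σ b_i: 5/8·1 + (-8/5)·1 + (-18/13)·1 + (-20/13)·1 = -2027/520 ≠ 1 ⇒ order 0.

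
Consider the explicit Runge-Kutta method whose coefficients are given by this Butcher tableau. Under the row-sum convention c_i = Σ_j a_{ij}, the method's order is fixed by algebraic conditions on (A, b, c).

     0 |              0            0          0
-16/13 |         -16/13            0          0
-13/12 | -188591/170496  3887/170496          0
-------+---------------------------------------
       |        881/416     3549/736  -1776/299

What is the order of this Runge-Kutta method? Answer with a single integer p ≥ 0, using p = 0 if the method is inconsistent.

b = (881/416, 3549/736, -1776/299)
c = (0, -16/13, -13/12)
Ac = (0, 0, -299/10656)
Σ b_i: 881/416·1 + 3549/736·1 + (-1776/299)·1 = 1 ✓
b·c: 3549/736·(-16/13) + (-1776/299)·(-13/12) = 1/2 ✓
b·c²: 3549/736·256/169 + (-1776/299)·169/144 = 1/3 ✓
b·Ac: (-1776/299)·(-299/10656) = 1/6 ✓; 3 stages ⇒ order 3.

3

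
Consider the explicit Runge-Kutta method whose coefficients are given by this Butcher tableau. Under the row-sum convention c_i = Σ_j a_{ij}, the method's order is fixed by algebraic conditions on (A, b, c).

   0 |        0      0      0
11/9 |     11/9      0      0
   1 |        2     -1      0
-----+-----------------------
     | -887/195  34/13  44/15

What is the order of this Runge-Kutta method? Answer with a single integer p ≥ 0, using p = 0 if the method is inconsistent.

b = (-887/195, 34/13, 44/15)
c = (0, 11/9, 1)
Ac = (0, 0, -11/9)
Σ b_i: (-887/195)·1 + 34/13·1 + 44/15·1 = 1 ✓
b·c: 34/13·11/9 + 44/15·1 = 3586/585 ≠ 1/2 ⇒ order 1.

1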